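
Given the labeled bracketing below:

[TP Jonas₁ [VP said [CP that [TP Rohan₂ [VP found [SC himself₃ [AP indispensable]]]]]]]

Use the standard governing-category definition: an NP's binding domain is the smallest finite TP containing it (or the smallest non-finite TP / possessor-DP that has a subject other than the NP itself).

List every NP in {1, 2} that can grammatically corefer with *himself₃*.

*himself* is an anaphor, so Principle A applies: it must be bound in its binding domain.
Binding domain of *himself₃*: the embedded TP, whose subject is Rohan₂.
*Jonas₁* c-commands the anaphor but is outside its binding domain → cannot satisfy Principle A.
*Rohan₂* c-commands the anaphor within its binding domain → licit binder.

{2}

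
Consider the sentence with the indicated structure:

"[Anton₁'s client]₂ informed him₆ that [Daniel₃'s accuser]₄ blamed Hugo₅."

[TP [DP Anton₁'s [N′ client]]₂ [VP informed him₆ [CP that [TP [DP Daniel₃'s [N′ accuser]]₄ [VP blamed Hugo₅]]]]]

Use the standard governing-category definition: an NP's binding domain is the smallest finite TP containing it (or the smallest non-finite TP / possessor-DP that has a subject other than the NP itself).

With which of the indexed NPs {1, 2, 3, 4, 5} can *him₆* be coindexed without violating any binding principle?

{1}

*him* is a pronoun, so Principle B applies: it must be free in its binding domain.
Binding domain of *him₆*: the matrix TP, whose subject is [Anton₁'s client]₂.
*Anton₁* and the pronoun do not c-command one another → neither Principle B nor Principle C is at stake; coindexation permitted.
*[Anton₁'s client]₂* c-commands the pronoun within its binding domain → coindexation would violate Principle B.
*Daniel₃*: the pronoun c-commands this R-expression → coindexation would violate Principle C on *Daniel₃*.
*[Daniel₃'s accuser]₄*: the pronoun c-commands this R-expression → coindexation would violate Principle C on *[Daniel₃'s accuser]₄*.
*Hugo₅*: the pronoun c-commands this R-expression → coindexation would violate Principle C on *Hugo₅*.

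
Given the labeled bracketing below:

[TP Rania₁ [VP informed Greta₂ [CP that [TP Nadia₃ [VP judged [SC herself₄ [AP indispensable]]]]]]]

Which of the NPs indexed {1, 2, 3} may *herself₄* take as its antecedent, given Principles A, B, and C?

*herself* is an anaphor, so Principle A applies: it must be bound in its binding domain.
Binding domain of *herself₄*: the embedded TP, whose subject is Nadia₃.
*Rania₁* c-commands the anaphor but is outside its binding domain → cannot satisfy Principle A.
*Greta₂* c-commands the anaphor but is outside its binding domain → cannot satisfy Principle A.
*Nadia₃* c-commands the anaphor within its binding domain → licit binder.

{3}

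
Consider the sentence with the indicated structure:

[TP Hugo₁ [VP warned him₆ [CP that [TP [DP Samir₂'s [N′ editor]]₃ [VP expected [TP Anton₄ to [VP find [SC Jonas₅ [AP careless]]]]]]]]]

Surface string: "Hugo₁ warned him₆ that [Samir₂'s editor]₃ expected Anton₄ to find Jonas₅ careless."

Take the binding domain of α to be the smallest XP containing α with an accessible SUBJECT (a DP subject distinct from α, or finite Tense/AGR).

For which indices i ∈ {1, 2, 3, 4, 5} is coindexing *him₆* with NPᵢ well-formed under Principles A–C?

none

*him* is a pronoun, so Principle B applies: it must be free in its binding domain.
Binding domain of *him₆*: the matrix TP, whose subject is Hugo₁.
*Hugo₁* c-commands the pronoun within its binding domain → coindexation would violate Principle B.
*Samir₂*: the pronoun c-commands this R-expression → coindexation would violate Principle C on *Samir₂*.
*[Samir₂'s editor]₃*: the pronoun c-commands this R-expression → coindexation would violate Principle C on *[Samir₂'s editor]₃*.
*Anton₄*: the pronoun c-commands this R-expression → coindexation would violate Principle C on *Anton₄*.
*Jonas₅*: the pronoun c-commands this R-expression → coindexation would violate Principle C on *Jonas₅*.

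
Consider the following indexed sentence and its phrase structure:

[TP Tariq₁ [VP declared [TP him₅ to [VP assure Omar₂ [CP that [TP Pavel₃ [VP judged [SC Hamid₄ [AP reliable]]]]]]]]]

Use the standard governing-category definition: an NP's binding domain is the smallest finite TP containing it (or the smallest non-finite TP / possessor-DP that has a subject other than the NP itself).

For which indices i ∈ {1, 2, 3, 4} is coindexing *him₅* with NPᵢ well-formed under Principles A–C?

*him* is a pronoun, so Principle B applies: it must be free in its binding domain.
Binding domain of *him₅*: the matrix TP, whose subject is Tariq₁.
*Tariq₁* c-commands the pronoun within its binding domain → coindexation would violate Principle B.
*Omar₂*: the pronoun c-commands this R-expression → coindexation would violate Principle C on *Omar₂*.
*Pavel₃*: the pronoun c-commands this R-expression → coindexation would violate Principle C on *Pavel₃*.
*Hamid₄*: the pronoun c-commands this R-expression → coindexation would violate Principle C on *Hamid₄*.

none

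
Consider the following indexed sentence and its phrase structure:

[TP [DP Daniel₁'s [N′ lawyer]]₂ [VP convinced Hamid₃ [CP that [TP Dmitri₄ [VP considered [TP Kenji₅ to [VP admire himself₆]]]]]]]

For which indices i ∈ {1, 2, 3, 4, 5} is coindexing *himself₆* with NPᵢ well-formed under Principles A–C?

*himself* is an anaphor, so Principle A applies: it must be bound in its binding domain.
Binding domain of *himself₆*: the embedded TP, whose subject is Kenji₅.
*Daniel₁* does not c-command the anaphor → cannot bind it.
*[Daniel₁'s lawyer]₂* c-commands the anaphor but is outside its binding domain → cannot satisfy Principle A.
*Hamid₃* c-commands the anaphor but is outside its binding domain → cannot satisfy Principle A.
*Dmitri₄* c-commands the anaphor but is outside its binding domain → cannot satisfy Principle A.
*Kenji₅* c-commands the anaphor within its binding domain → licit binder.

{5}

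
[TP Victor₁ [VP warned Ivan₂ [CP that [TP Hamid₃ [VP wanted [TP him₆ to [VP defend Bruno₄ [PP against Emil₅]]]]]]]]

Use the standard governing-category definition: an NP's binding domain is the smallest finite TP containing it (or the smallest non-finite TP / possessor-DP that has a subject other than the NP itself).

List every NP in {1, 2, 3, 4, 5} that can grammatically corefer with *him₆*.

*him* is a pronoun, so Principle B applies: it must be free in its binding domain.
Binding domain of *him₆*: the embedded TP, whose subject is Hamid₃.
*Victor₁* c-commands the pronoun but from outside its binding domain, and is not c-commanded by it → coindexation permitted.
*Ivan₂* c-commands the pronoun but from outside its binding domain, and is not c-commanded by it → coindexation permitted.
*Hamid₃* c-commands the pronoun within its binding domain → coindexation would violate Principle B.
*Bruno₄*: the pronoun c-commands this R-expression → coindexation would violate Principle C on *Bruno₄*.
*Emil₅*: the pronoun c-commands this R-expression → coindexation would violate Principle C on *Emil₅*.

{1, 2}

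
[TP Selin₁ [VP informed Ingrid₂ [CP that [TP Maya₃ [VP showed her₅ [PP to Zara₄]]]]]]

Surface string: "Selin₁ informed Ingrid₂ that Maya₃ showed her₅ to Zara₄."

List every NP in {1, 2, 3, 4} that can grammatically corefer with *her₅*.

{1, 2}

*her* is a pronoun, so Principle B applies: it must be free in its binding domain.
Binding domain of *her₅*: the embedded TP, whose subject is Maya₃.
*Selin₁* c-commands the pronoun but from outside its binding domain, and is not c-commanded by it → coindexation permitted.
*Ingrid₂* c-commands the pronoun but from outside its binding domain, and is not c-commanded by it → coindexation permitted.
*Maya₃* c-commands the pronoun within its binding domain → coindexation would violate Principle B.
*Zara₄*: the pronoun c-commands this R-expression → coindexation would violate Principle C on *Zara₄*.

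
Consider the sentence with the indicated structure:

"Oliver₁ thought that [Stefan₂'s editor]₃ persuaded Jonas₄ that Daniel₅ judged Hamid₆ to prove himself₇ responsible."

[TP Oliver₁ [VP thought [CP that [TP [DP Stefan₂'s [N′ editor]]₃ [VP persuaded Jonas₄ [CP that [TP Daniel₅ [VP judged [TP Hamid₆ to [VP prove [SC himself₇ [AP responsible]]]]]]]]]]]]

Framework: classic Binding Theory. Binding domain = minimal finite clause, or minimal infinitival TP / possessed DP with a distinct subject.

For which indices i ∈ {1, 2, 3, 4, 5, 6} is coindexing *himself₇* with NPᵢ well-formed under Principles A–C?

*himself* is an anaphor, so Principle A applies: it must be bound in its binding domain.
Binding domain of *himself₇*: the embedded TP, whose subject is Hamid₆.
*Oliver₁* c-commands the anaphor but is outside its binding domain → cannot satisfy Principle A.
*Stefan₂* does not c-command the anaphor → cannot bind it.
*[Stefan₂'s editor]₃* c-commands the anaphor but is outside its binding domain → cannot satisfy Principle A.
*Jonas₄* c-commands the anaphor but is outside its binding domain → cannot satisfy Principle A.
*Daniel₅* c-commands the anaphor but is outside its binding domain → cannot satisfy Principle A.
*Hamid₆* c-commands the anaphor within its binding domain → licit binder.

{6}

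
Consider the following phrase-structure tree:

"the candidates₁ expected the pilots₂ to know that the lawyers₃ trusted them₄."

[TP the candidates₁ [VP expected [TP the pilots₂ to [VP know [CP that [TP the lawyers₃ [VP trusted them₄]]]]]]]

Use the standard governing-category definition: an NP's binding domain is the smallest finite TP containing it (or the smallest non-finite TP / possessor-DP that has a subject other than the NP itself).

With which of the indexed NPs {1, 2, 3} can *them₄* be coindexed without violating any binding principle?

*them* is a pronoun, so Principle B applies: it must be free in its binding domain.
Binding domain of *them₄*: the embedded TP, whose subject is the lawyers₃.
*the candidates₁* c-commands the pronoun but from outside its binding domain, and is not c-commanded by it → coindexation permitted.
*the pilots₂* c-commands the pronoun but from outside its binding domain, and is not c-commanded by it → coindexation permitted.
*the lawyers₃* c-commands the pronoun within its binding domain → coindexation would violate Principle B.

{1, 2}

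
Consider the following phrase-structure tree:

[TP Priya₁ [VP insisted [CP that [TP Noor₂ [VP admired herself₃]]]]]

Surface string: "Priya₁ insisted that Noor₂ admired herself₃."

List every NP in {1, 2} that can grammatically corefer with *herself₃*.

{2}

*herself* is an anaphor, so Principle A applies: it must be bound in its binding domain.
Binding domain of *herself₃*: the embedded TP, whose subject is Noor₂.
*Priya₁* c-commands the anaphor but is outside its binding domain → cannot satisfy Principle A.
*Noor₂* c-commands the anaphor within its binding domain → licit binder.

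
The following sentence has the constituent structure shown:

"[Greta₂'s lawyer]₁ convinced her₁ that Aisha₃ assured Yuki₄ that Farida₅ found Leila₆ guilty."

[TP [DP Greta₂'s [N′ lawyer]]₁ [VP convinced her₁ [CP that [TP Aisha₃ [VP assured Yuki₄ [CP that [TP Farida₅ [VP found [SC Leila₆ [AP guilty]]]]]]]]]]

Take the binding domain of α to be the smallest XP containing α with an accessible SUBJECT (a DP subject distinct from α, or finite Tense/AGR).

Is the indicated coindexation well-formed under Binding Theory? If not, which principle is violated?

Principle B

The two coindexed NPs are *[Greta₂'s lawyer]₁* and *her₁*.
*her₁* is a pronoun. Its binding domain is the matrix TP, whose subject is [Greta₂'s lawyer]₁.
*[Greta₂'s lawyer]₁* c-commands it within that domain and carries the same index.
The pronoun is locally bound → Principle B violation.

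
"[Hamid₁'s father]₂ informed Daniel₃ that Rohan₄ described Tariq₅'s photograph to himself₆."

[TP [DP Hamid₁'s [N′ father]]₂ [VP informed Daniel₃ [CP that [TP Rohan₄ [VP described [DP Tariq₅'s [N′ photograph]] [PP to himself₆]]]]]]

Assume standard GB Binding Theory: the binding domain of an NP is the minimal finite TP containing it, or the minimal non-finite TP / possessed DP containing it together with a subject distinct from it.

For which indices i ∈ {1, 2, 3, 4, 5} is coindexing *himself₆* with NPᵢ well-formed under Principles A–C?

*himself* is an anaphor, so Principle A applies: it must be bound in its binding domain.
Binding domain of *himself₆*: the embedded TP, whose subject is Rohan₄.
*Hamid₁* does not c-command the anaphor → cannot bind it.
*[Hamid₁'s father]₂* c-commands the anaphor but is outside its binding domain → cannot satisfy Principle A.
*Daniel₃* c-commands the anaphor but is outside its binding domain → cannot satisfy Principle A.
*Rohan₄* c-commands the anaphor within its binding domain → licit binder.
*Tariq₅* does not c-command the anaphor → cannot bind it.

{4}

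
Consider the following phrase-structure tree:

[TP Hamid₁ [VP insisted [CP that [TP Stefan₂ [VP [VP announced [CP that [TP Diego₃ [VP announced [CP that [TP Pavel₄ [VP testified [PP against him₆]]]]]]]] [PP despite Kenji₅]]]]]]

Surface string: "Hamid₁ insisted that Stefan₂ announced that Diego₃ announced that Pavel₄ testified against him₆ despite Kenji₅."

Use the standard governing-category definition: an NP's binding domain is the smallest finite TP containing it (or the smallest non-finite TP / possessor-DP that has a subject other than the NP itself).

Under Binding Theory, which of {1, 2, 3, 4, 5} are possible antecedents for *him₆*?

*him* is a pronoun, so Principle B applies: it must be free in its binding domain.
Binding domain of *him₆*: the embedded TP, whose subject is Pavel₄.
*Hamid₁* c-commands the pronoun but from outside its binding domain, and is not c-commanded by it → coindexation permitted.
*Stefan₂* c-commands the pronoun but from outside its binding domain, and is not c-commanded by it → coindexation permitted.
*Diego₃* c-commands the pronoun but from outside its binding domain, and is not c-commanded by it → coindexation permitted.
*Pavel₄* c-commands the pronoun within its binding domain → coindexation would violate Principle B.
*Kenji₅* and the pronoun do not c-command one another → neither Principle B nor Principle C is at stake; coindexation permitted.

{1, 2, 3, 5}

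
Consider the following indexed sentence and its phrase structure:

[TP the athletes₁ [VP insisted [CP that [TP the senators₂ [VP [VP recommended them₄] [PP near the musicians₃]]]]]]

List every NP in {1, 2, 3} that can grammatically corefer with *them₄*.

{1, 3}

*them* is a pronoun, so Principle B applies: it must be free in its binding domain.
Binding domain of *them₄*: the embedded TP, whose subject is the senators₂.
*the athletes₁* c-commands the pronoun but from outside its binding domain, and is not c-commanded by it → coindexation permitted.
*the senators₂* c-commands the pronoun within its binding domain → coindexation would violate Principle B.
*the musicians₃* and the pronoun do not c-command one another → neither Principle B nor Principle C is at stake; coindexation permitted.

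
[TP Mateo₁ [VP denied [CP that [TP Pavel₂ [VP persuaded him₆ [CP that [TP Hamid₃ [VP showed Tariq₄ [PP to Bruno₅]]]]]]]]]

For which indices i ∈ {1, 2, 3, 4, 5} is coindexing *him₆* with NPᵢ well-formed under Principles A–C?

*him* is a pronoun, so Principle B applies: it must be free in its binding domain.
Binding domain of *him₆*: the embedded TP, whose subject is Pavel₂.
*Mateo₁* c-commands the pronoun but from outside its binding domain, and is not c-commanded by it → coindexation permitted.
*Pavel₂* c-commands the pronoun within its binding domain → coindexation would violate Principle B.
*Hamid₃*: the pronoun c-commands this R-expression → coindexation would violate Principle C on *Hamid₃*.
*Tariq₄*: the pronoun c-commands this R-expression → coindexation would violate Principle C on *Tariq₄*.
*Bruno₅*: the pronoun c-commands this R-expression → coindexation would violate Principle C on *Bruno₅*.

{1}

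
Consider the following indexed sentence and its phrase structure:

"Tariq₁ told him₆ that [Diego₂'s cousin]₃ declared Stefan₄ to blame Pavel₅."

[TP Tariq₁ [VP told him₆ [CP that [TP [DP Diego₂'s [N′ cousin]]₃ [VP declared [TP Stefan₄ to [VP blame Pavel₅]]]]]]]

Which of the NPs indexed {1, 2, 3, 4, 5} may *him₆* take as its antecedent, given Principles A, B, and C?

*him* is a pronoun, so Principle B applies: it must be free in its binding domain.
Binding domain of *him₆*: the matrix TP, whose subject is Tariq₁.
*Tariq₁* c-commands the pronoun within its binding domain → coindexation would violate Principle B.
*Diego₂*: the pronoun c-commands this R-expression → coindexation would violate Principle C on *Diego₂*.
*[Diego₂'s cousin]₃*: the pronoun c-commands this R-expression → coindexation would violate Principle C on *[Diego₂'s cousin]₃*.
*Stefan₄*: the pronoun c-commands this R-expression → coindexation would violate Principle C on *Stefan₄*.
*Pavel₅*: the pronoun c-commands this R-expression → coindexation would violate Principle C on *Pavel₅*.

none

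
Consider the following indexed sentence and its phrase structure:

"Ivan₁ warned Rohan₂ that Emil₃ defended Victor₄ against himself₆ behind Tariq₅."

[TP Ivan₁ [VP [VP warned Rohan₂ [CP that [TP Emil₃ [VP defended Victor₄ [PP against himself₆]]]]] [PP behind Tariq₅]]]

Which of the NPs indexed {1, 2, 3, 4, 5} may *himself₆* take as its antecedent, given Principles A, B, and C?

*himself* is an anaphor, so Principle A applies: it must be bound in its binding domain.
Binding domain of *himself₆*: the embedded TP, whose subject is Emil₃.
*Ivan₁* c-commands the anaphor but is outside its binding domain → cannot satisfy Principle A.
*Rohan₂* c-commands the anaphor but is outside its binding domain → cannot satisfy Principle A.
*Emil₃* c-commands the anaphor within its binding domain → licit binder.
*Victor₄* c-commands the anaphor within its binding domain → licit binder.
*Tariq₅* does not c-command the anaphor → cannot bind it.

{3, 4}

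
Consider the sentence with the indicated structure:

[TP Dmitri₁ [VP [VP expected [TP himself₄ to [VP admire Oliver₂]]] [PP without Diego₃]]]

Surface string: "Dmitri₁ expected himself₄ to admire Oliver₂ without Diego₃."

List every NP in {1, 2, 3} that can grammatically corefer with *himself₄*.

*himself* is an anaphor, so Principle A applies: it must be bound in its binding domain.
Binding domain of *himself₄*: the matrix TP, whose subject is Dmitri₁.
*Dmitri₁* c-commands the anaphor within its binding domain → licit binder.
*Oliver₂* does not c-command the anaphor → cannot bind it.
*Diego₃* does not c-command the anaphor → cannot bind it.

{1}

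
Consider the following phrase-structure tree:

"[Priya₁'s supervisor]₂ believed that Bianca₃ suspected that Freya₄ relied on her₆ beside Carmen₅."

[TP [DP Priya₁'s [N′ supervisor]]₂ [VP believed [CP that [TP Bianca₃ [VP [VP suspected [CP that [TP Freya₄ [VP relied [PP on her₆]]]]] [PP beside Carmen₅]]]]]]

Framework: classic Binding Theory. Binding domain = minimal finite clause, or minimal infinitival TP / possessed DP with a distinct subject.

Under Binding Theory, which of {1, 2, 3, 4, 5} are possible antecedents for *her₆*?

{1, 2, 3, 5}

*her* is a pronoun, so Principle B applies: it must be free in its binding domain.
Binding domain of *her₆*: the embedded TP, whose subject is Freya₄.
*Priya₁* and the pronoun do not c-command one another → neither Principle B nor Principle C is at stake; coindexation permitted.
*[Priya₁'s supervisor]₂* c-commands the pronoun but from outside its binding domain, and is not c-commanded by it → coindexation permitted.
*Bianca₃* c-commands the pronoun but from outside its binding domain, and is not c-commanded by it → coindexation permitted.
*Freya₄* c-commands the pronoun within its binding domain → coindexation would violate Principle B.
*Carmen₅* and the pronoun do not c-command one another → neither Principle B nor Principle C is at stake; coindexation permitted.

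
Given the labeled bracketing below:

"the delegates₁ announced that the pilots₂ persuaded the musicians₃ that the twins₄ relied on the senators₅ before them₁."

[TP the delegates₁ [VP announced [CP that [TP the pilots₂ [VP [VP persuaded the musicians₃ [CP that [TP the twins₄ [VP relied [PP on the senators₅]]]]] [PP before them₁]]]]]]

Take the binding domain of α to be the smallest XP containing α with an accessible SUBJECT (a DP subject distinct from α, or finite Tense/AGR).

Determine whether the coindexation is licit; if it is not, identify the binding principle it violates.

grammatical

The two coindexed NPs are *the delegates₁* and *them₁*.
*them₁* is a pronoun; its binding domain is the embedded TP, whose subject is the pilots₂. Within that domain it is c-commanded only by *the pilots₂*, which carries a different index — the pronoun is free locally, so Principle B holds.
*the delegates₁* is an R-expression; *them₁* does not c-command it, and no other NP shares its index, so Principle C is satisfied.
All principles are respected.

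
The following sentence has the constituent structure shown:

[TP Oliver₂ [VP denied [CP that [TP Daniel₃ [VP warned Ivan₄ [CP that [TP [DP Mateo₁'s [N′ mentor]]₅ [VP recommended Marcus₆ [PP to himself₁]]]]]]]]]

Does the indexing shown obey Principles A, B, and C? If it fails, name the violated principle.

Principle A

The two coindexed NPs are *Mateo₁* and *himself₁*.
*himself₁* is an anaphor. Principle A requires it to be bound within its binding domain — the embedded TP, whose subject is [Mateo₁'s mentor]₅.
Within that domain it is c-commanded by *[Mateo₁'s mentor]₅*, *Marcus₆*, none of which share its index.
*Mateo₁* does not c-command the anaphor at all.
The anaphor is unbound in its domain → Principle A violation.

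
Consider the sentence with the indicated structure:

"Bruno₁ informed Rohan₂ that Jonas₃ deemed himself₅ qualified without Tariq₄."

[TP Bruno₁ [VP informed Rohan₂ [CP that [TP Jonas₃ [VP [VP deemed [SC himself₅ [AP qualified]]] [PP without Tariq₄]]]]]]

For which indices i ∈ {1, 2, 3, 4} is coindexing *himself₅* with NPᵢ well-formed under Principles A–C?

*himself* is an anaphor, so Principle A applies: it must be bound in its binding domain.
Binding domain of *himself₅*: the embedded TP, whose subject is Jonas₃.
*Bruno₁* c-commands the anaphor but is outside its binding domain → cannot satisfy Principle A.
*Rohan₂* c-commands the anaphor but is outside its binding domain → cannot satisfy Principle A.
*Jonas₃* c-commands the anaphor within its binding domain → licit binder.
*Tariq₄* does not c-command the anaphor → cannot bind it.

{3}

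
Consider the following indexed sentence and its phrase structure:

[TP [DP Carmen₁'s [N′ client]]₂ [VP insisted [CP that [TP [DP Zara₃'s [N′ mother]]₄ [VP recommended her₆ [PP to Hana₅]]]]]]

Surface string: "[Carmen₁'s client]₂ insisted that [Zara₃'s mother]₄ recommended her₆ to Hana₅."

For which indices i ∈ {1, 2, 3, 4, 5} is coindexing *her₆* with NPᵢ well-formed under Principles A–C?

*her* is a pronoun, so Principle B applies: it must be free in its binding domain.
Binding domain of *her₆*: the embedded TP, whose subject is [Zara₃'s mother]₄.
*Carmen₁* and the pronoun do not c-command one another → neither Principle B nor Principle C is at stake; coindexation permitted.
*[Carmen₁'s client]₂* c-commands the pronoun but from outside its binding domain, and is not c-commanded by it → coindexation permitted.
*Zara₃* and the pronoun do not c-command one another → neither Principle B nor Principle C is at stake; coindexation permitted.
*[Zara₃'s mother]₄* c-commands the pronoun within its binding domain → coindexation would violate Principle B.
*Hana₅*: the pronoun c-commands this R-expression → coindexation would violate Principle C on *Hana₅*.

{1, 2, 3}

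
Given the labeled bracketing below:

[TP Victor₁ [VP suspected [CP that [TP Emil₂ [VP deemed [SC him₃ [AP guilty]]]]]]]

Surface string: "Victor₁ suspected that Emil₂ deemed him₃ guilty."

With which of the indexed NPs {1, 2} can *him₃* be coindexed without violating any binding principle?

*him* is a pronoun, so Principle B applies: it must be free in its binding domain.
Binding domain of *him₃*: the embedded TP, whose subject is Emil₂.
*Victor₁* c-commands the pronoun but from outside its binding domain, and is not c-commanded by it → coindexation permitted.
*Emil₂* c-commands the pronoun within its binding domain → coindexation would violate Principle B.

{1}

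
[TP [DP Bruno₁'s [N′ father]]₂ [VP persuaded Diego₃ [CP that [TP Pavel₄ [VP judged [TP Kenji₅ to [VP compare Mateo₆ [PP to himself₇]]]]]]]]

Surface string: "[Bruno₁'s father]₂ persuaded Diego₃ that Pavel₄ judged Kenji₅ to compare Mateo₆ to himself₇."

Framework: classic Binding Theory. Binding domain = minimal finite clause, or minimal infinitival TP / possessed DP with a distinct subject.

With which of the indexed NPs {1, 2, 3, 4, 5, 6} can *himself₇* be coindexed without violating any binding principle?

*himself* is an anaphor, so Principle A applies: it must be bound in its binding domain.
Binding domain of *himself₇*: the embedded TP, whose subject is Kenji₅.
*Bruno₁* does not c-command the anaphor → cannot bind it.
*[Bruno₁'s father]₂* c-commands the anaphor but is outside its binding domain → cannot satisfy Principle A.
*Diego₃* c-commands the anaphor but is outside its binding domain → cannot satisfy Principle A.
*Pavel₄* c-commands the anaphor but is outside its binding domain → cannot satisfy Principle A.
*Kenji₅* c-commands the anaphor within its binding domain → licit binder.
*Mateo₆* c-commands the anaphor within its binding domain → licit binder.

{5, 6}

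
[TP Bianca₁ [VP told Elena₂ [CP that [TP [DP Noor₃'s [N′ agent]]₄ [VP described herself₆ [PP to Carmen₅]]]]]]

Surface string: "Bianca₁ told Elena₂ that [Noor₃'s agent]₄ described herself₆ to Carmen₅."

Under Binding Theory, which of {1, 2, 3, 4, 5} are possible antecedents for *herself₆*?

*herself* is an anaphor, so Principle A applies: it must be bound in its binding domain.
Binding domain of *herself₆*: the embedded TP, whose subject is [Noor₃'s agent]₄.
*Bianca₁* c-commands the anaphor but is outside its binding domain → cannot satisfy Principle A.
*Elena₂* c-commands the anaphor but is outside its binding domain → cannot satisfy Principle A.
*Noor₃* does not c-command the anaphor → cannot bind it.
*[Noor₃'s agent]₄* c-commands the anaphor within its binding domain → licit binder.
*Carmen₅* does not c-command the anaphor → cannot bind it.

{4}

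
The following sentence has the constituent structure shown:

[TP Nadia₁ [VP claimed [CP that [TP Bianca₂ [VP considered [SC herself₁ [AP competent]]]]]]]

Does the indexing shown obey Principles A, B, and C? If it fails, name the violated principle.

Principle A

The two coindexed NPs are *Nadia₁* and *herself₁*.
*herself₁* is an anaphor. Principle A requires it to be bound within its binding domain — the embedded TP, whose subject is Bianca₂.
Within that domain it is c-commanded by *Bianca₂*, which does not share its index.
*Nadia₁* does c-command the anaphor, but from outside its binding domain.
The anaphor is unbound in its domain → Principle A violation.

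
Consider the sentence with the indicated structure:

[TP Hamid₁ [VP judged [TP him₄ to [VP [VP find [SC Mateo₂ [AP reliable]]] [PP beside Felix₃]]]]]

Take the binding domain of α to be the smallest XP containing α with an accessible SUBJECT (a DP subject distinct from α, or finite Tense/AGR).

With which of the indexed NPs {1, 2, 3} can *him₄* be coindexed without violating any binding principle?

none

*him* is a pronoun, so Principle B applies: it must be free in its binding domain.
Binding domain of *him₄*: the matrix TP, whose subject is Hamid₁.
*Hamid₁* c-commands the pronoun within its binding domain → coindexation would violate Principle B.
*Mateo₂*: the pronoun c-commands this R-expression → coindexation would violate Principle C on *Mateo₂*.
*Felix₃*: the pronoun c-commands this R-expression → coindexation would violate Principle C on *Felix₃*.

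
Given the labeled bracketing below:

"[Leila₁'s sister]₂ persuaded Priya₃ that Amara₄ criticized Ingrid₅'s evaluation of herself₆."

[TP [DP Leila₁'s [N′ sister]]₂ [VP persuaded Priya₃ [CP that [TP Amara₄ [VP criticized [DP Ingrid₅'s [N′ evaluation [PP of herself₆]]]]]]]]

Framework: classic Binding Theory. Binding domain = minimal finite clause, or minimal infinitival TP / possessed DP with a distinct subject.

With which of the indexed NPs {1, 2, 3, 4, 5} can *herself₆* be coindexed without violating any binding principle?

{5}

*herself* is an anaphor, so Principle A applies: it must be bound in its binding domain.
Binding domain of *herself₆*: the possessed DP, whose subject is Ingrid₅.
*Leila₁* does not c-command the anaphor → cannot bind it.
*[Leila₁'s sister]₂* c-commands the anaphor but is outside its binding domain → cannot satisfy Principle A.
*Priya₃* c-commands the anaphor but is outside its binding domain → cannot satisfy Principle A.
*Amara₄* c-commands the anaphor but is outside its binding domain → cannot satisfy Principle A.
*Ingrid₅* c-commands the anaphor within its binding domain → licit binder.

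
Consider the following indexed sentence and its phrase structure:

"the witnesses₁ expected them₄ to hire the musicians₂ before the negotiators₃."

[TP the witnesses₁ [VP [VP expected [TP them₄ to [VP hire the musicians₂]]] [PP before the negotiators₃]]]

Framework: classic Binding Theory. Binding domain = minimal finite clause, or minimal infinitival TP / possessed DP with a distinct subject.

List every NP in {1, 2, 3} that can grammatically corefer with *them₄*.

*them* is a pronoun, so Principle B applies: it must be free in its binding domain.
Binding domain of *them₄*: the matrix TP, whose subject is the witnesses₁.
*the witnesses₁* c-commands the pronoun within its binding domain → coindexation would violate Principle B.
*the musicians₂*: the pronoun c-commands this R-expression → coindexation would violate Principle C on *the musicians₂*.
*the negotiators₃* and the pronoun do not c-command one another → neither Principle B nor Principle C is at stake; coindexation permitted.

{3}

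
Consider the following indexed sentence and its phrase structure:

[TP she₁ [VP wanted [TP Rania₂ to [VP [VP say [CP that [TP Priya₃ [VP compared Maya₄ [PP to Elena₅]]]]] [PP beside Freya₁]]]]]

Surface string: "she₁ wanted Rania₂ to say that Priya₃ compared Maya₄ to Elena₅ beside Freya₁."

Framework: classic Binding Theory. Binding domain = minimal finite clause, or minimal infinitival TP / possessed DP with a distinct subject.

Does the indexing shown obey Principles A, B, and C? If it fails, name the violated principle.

Principle C

The two coindexed NPs are *she₁* and *Freya₁*.
*Freya₁* is an R-expression. Principle C requires it to be free everywhere.
*she₁* c-commands it and carries the same index.
The R-expression is bound → Principle C violation.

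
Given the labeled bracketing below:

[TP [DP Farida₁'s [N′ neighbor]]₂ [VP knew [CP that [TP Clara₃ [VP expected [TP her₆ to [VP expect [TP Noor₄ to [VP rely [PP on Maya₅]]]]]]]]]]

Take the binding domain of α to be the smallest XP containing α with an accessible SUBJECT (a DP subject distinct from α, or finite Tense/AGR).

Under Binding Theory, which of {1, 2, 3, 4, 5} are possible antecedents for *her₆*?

*her* is a pronoun, so Principle B applies: it must be free in its binding domain.
Binding domain of *her₆*: the embedded TP, whose subject is Clara₃.
*Farida₁* and the pronoun do not c-command one another → neither Principle B nor Principle C is at stake; coindexation permitted.
*[Farida₁'s neighbor]₂* c-commands the pronoun but from outside its binding domain, and is not c-commanded by it → coindexation permitted.
*Clara₃* c-commands the pronoun within its binding domain → coindexation would violate Principle B.
*Noor₄*: the pronoun c-commands this R-expression → coindexation would violate Principle C on *Noor₄*.
*Maya₅*: the pronoun c-commands this R-expression → coindexation would violate Principle C on *Maya₅*.

{1, 2}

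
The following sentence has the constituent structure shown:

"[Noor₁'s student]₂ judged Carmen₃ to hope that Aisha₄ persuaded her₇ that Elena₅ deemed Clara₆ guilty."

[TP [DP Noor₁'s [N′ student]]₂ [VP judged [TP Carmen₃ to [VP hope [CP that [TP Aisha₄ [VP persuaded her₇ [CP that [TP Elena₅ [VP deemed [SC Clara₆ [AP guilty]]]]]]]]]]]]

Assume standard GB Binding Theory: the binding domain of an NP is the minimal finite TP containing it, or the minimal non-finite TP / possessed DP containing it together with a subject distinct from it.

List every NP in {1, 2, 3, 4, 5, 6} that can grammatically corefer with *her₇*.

{1, 2, 3}

*her* is a pronoun, so Principle B applies: it must be free in its binding domain.
Binding domain of *her₇*: the embedded TP, whose subject is Aisha₄.
*Noor₁* and the pronoun do not c-command one another → neither Principle B nor Principle C is at stake; coindexation permitted.
*[Noor₁'s student]₂* c-commands the pronoun but from outside its binding domain, and is not c-commanded by it → coindexation permitted.
*Carmen₃* c-commands the pronoun but from outside its binding domain, and is not c-commanded by it → coindexation permitted.
*Aisha₄* c-commands the pronoun within its binding domain → coindexation would violate Principle B.
*Elena₅*: the pronoun c-commands this R-expression → coindexation would violate Principle C on *Elena₅*.
*Clara₆*: the pronoun c-commands this R-expression → coindexation would violate Principle C on *Clara₆*.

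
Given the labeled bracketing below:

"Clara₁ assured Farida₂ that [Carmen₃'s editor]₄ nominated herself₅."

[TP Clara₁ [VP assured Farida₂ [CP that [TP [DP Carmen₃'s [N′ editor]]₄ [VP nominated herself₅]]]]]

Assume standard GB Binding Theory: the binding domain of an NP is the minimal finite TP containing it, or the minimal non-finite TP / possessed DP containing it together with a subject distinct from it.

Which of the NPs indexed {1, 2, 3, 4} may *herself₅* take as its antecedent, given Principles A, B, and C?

{4}

*herself* is an anaphor, so Principle A applies: it must be bound in its binding domain.
Binding domain of *herself₅*: the embedded TP, whose subject is [Carmen₃'s editor]₄.
*Clara₁* c-commands the anaphor but is outside its binding domain → cannot satisfy Principle A.
*Farida₂* c-commands the anaphor but is outside its binding domain → cannot satisfy Principle A.
*Carmen₃* does not c-command the anaphor → cannot bind it.
*[Carmen₃'s editor]₄* c-commands the anaphor within its binding domain → licit binder.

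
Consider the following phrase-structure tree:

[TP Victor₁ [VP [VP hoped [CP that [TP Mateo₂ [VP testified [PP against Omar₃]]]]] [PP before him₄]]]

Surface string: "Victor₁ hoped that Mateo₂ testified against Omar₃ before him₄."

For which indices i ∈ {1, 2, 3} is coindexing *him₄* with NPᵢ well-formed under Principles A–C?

{2, 3}

*him* is a pronoun, so Principle B applies: it must be free in its binding domain.
Binding domain of *him₄*: the matrix TP, whose subject is Victor₁.
*Victor₁* c-commands the pronoun within its binding domain → coindexation would violate Principle B.
*Mateo₂* and the pronoun do not c-command one another → neither Principle B nor Principle C is at stake; coindexation permitted.
*Omar₃* and the pronoun do not c-command one another → neither Principle B nor Principle C is at stake; coindexation permitted.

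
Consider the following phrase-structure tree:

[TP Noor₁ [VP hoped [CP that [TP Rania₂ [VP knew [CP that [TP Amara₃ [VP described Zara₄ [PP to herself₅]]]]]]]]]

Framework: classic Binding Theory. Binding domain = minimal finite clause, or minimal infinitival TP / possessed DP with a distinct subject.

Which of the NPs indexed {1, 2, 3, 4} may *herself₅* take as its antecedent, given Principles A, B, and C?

*herself* is an anaphor, so Principle A applies: it must be bound in its binding domain.
Binding domain of *herself₅*: the embedded TP, whose subject is Amara₃.
*Noor₁* c-commands the anaphor but is outside its binding domain → cannot satisfy Principle A.
*Rania₂* c-commands the anaphor but is outside its binding domain → cannot satisfy Principle A.
*Amara₃* c-commands the anaphor within its binding domain → licit binder.
*Zara₄* c-commands the anaphor within its binding domain → licit binder.

{3, 4}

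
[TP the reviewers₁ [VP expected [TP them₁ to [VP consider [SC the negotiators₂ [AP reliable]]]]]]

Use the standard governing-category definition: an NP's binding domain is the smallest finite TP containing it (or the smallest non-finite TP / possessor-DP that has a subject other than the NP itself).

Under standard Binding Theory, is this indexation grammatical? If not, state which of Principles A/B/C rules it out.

The two coindexed NPs are *the reviewers₁* and *them₁*.
*them₁* is a pronoun. Its binding domain is the matrix TP, whose subject is the reviewers₁.
*the reviewers₁* c-commands it within that domain and carries the same index.
The pronoun is locally bound → Principle B violation.

Principle B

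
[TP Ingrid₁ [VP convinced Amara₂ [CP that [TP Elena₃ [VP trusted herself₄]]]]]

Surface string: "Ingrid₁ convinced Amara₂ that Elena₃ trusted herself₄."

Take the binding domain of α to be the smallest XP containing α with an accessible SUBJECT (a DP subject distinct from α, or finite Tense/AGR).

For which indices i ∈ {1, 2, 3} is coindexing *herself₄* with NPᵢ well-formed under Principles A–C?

{3}

*herself* is an anaphor, so Principle A applies: it must be bound in its binding domain.
Binding domain of *herself₄*: the embedded TP, whose subject is Elena₃.
*Ingrid₁* c-commands the anaphor but is outside its binding domain → cannot satisfy Principle A.
*Amara₂* c-commands the anaphor but is outside its binding domain → cannot satisfy Principle A.
*Elena₃* c-commands the anaphor within its binding domain → licit binder.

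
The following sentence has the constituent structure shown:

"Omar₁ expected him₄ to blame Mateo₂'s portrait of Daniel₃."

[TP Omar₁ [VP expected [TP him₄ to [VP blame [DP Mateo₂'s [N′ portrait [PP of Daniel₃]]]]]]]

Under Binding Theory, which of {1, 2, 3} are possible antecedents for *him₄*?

none

*him* is a pronoun, so Principle B applies: it must be free in its binding domain.
Binding domain of *him₄*: the matrix TP, whose subject is Omar₁.
*Omar₁* c-commands the pronoun within its binding domain → coindexation would violate Principle B.
*Mateo₂*: the pronoun c-commands this R-expression → coindexation would violate Principle C on *Mateo₂*.
*Daniel₃*: the pronoun c-commands this R-expression → coindexation would violate Principle C on *Daniel₃*.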